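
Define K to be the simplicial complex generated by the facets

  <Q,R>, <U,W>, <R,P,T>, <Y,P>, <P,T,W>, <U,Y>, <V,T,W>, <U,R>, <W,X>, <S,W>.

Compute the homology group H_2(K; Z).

Fix the vertex order P < Q < R < S < T < U < V < W < X < Y and write every simplex with vertices in increasing order. Then dim K = 2 and the simplices of K are:

  0-simplices (10): P, Q, R, S, T, U, V, W, X, Y
  1-simplices (14): PR, PT, PW, PY, QR, RT, RU, SW, TV, TW, UW, UY, VW, WX
  2-simplices (3): PRT, PTW, TVW

Hence C_0 ≅ Z^10, C_1 ≅ Z^14, C_2 ≅ Z^3.

The boundary map ∂_1: C_1 → C_0 is given by ∂[p,q] = [q] − [p]. For instance
  ∂PY = Y − P.
As a 10×14 matrix over Z this has rank 9, with invariant factors (1,1,1,1,1,1,1,1,1).

The boundary map ∂_2: C_2 → C_1 maps a triangle to the signed sum of its edges. For instance
  ∂PTW = TW − PW + PT,
  ∂TVW = VW − TW + TV.
The 14×3 boundary matrix has rank 3 and Smith normal form diag(1,1,1).

Reading off H_k = ker ∂_k / im ∂_{k+1}:

  H_2: rank ker ∂_2 − rank ∂_3 = (3 − 3) − 0 = 0, and there is no ∂_3, so H_2 = 0.

H_2 ≅ 0.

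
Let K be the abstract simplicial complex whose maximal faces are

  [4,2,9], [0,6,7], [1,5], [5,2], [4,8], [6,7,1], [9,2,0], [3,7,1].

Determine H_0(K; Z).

H_0 = Z.

Take the total order 0 < 1 < 2 < 3 < 4 < 5 < 6 < 7 < 8 < 9 on the vertex set. Then K (dimension 2) consists of the simplices:

  0-simplices (10): [0], [1], [2], [3], [4], [5], [6], [7], [8], [9]
  1-simplices (15): [0,2], [0,6], [0,7], [0,9], [1,3], [1,5], [1,6], [1,7], [2,4], [2,5], [2,9], [3,7], [4,8], [4,9], [6,7]
  2-simplices (5): [0,2,9], [0,6,7], [1,3,7], [1,6,7], [2,4,9]

giving chain groups C_0 ≅ Z^10, C_1 ≅ Z^15, C_2 ≅ Z^5.

The boundary map ∂_1: C_1 → C_0 maps an edge to its endpoints' difference, ∂[p,q] = q − p. For instance
  ∂[6,7] = [7] − [6].
This gives a 10×15 integer matrix of rank 9; reducing to Smith normal form yields diagonal entries (1,1,1,1,1,1,1,1,1).

∂_2: C_2 → C_1 maps a triangle to the signed sum of its edges. For instance
  ∂[1,3,7] = [3,7] − [1,7] + [1,3],
  ∂[0,6,7] = [6,7] − [0,7] + [0,6].
This gives a 15×5 integer matrix of rank 5; reducing to Smith normal form yields diagonal entries (1,1,1,1,1).

From H_k ≅ ker(∂_k) / im(∂_{k+1}) we obtain:

  H_0: rank C_0 − rank ∂_1 = 10 − 9 = 1, and the invariant factors of ∂_1 are all 1, so H_0 = Z.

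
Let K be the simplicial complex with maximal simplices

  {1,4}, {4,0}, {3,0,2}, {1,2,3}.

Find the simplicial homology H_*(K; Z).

Take the total order 0 < 1 < 2 < 3 < 4 on the vertex set. Then K (dimension 2) consists of the simplices:

  0-simplices (5): [0], [1], [2], [3], [4]
  1-simplices (7): [0,2], [0,3], [0,4], [1,2], [1,3], [1,4], [2,3]
  2-simplices (2): [0,2,3], [1,2,3]

so the chain groups are C_0 ≅ Z^5, C_1 ≅ Z^7, C_2 ≅ Z^2.

Boundary ∂_1: C_1 → C_0 is given by ∂[p,q] = [q] − [p]. For instance
  ∂[0,2] = [2] − [0].
This gives a 5×7 integer matrix of rank 4; reducing to Smith normal form yields diagonal entries (1,1,1,1).

Boundary ∂_2: C_2 → C_1 acts by ∂[p,q,r] = [q,r] − [p,r] + [p,q]. For instance
  ∂[0,2,3] = [2,3] − [0,3] + [0,2],
  ∂[1,2,3] = [2,3] − [1,3] + [1,2].
The 7×2 boundary matrix has rank 2 and Smith normal form diag(1,1).

Now H_k = ker ∂_k / im ∂_{k+1}, so:

  H_0: rank C_0 − rank ∂_1 = 5 − 4 = 1, and the invariant factors of ∂_1 are all 1, so H_0 = Z.
  H_1: rank ker ∂_1 − rank ∂_2 = (7 − 4) − 2 = 1, and the invariant factors of ∂_2 are all 1, so H_1 = Z.
  H_2: rank ker ∂_2 − rank ∂_3 = (2 − 2) − 0 = 0, and there is no ∂_3, so H_2 = 0.

H_0 ≅ Z,  H_1 ≅ Z,  H_2 = 0.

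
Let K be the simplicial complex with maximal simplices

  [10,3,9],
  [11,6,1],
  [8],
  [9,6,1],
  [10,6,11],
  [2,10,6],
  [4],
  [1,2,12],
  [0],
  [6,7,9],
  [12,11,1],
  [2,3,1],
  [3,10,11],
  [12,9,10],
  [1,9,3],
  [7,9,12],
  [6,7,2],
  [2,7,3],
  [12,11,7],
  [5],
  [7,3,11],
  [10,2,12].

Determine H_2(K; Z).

Fix the vertex order 0 < 1 < 2 < 3 < 4 < 5 < 6 < 7 < 8 < 9 < 10 < 11 < 12 and write every simplex with vertices in increasing order. Then dim K = 2 and the simplices of K are:

  0-simplices (13): [0], [1], [2], [3], [4], [5], [6], [7], [8], [9], [10], [11], [12]
  1-simplices (27): (27 of them)
  2-simplices (18): (18 of them)

giving chain groups C_0 ≅ Z^13, C_1 ≅ Z^27, C_2 ≅ Z^18.

∂_1: C_1 → C_0 maps an edge to its endpoints' difference, ∂[p,q] = q − p. For instance
  ∂[6,7] = [7] − [6].
As a 13×27 matrix over Z this has rank 8, with invariant factors (1,1,1,1,1,1,1,1).

∂_2: C_2 → C_1 maps a triangle to the signed sum of its edges. For instance
  ∂[9,10,12] = [10,12] − [9,12] + [9,10],
  ∂[6,10,11] = [10,11] − [6,11] + [6,10].
As a 27×18 matrix over Z this has rank 17, with invariant factors (1,1,1,1,1,1,1,1,1,1,1,1,1,1,1,1,1).

Computing H_k = (kernel of ∂_k) / (image of ∂_{k+1}):

  H_2: rank ker ∂_2 − rank ∂_3 = (18 − 17) − 0 = 1, and there is no ∂_3, so H_2 ≅ Z.

(K is a triangulation of the disjoint union of a set of 4 points and the torus T^2.)

H_2 = Z.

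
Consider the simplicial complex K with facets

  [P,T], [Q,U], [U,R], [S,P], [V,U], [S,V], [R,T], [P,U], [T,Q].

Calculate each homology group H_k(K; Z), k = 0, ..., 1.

H_0 = Z,  H_1 = Z^3.

Take the total order P < Q < R < S < T < U < V on the vertex set. Then K (dimension 1) consists of the simplices:

  0-simplices (7): P, Q, R, S, T, U, V
  1-simplices (9): PS, PT, PU, QT, QU, RT, RU, SV, UV

Hence C_0 ≅ Z^7, C_1 ≅ Z^9.

∂_1: C_1 → C_0 is given by ∂[p,q] = [q] − [p]. For instance
  ∂QU = U − Q.
The resulting 7×9 matrix has rank 6, and its Smith normal form has invariant factors (1,1,1,1,1,1).

Computing H_k = (kernel of ∂_k) / (image of ∂_{k+1}):

  H_0: rank C_0 − rank ∂_1 = 7 − 6 = 1, and the invariant factors of ∂_1 are all 1, so H_0 = Z.
  H_1: rank ker ∂_1 − rank ∂_2 = (9 − 6) − 0 = 3, and there is no ∂_2, so H_1 = Z^3.

As a check, the Euler characteristic is 7 − 9 = -2, which agrees with 1 − 3 = -2.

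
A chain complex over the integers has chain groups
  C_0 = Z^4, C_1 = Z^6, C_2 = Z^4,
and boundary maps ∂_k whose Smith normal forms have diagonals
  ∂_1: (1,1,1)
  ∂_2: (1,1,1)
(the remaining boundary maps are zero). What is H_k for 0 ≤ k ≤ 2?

H_0: b_0 = 4 − 0 − 3 = 1; torsion from ∂_1 factors > 1: none. So H_0 ≅ Z.
H_1: b_1 = 6 − 3 − 3 = 0; torsion from ∂_2 factors > 1: none. So H_1 ≅ 0.
H_2: b_2 = 4 − 3 − 0 = 1; torsion from ∂_3 factors > 1: none. So H_2 ≅ Z.

H_0 ≅ Z,  H_1 = 0,  H_2 ≅ Z.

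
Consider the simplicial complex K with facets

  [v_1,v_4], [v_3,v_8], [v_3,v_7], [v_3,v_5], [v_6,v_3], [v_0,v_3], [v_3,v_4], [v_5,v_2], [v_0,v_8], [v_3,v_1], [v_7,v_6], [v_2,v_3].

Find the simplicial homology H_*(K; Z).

Fix the vertex order v_0 < v_1 < v_2 < v_3 < v_4 < v_5 < v_6 < v_7 < v_8 and write every simplex with vertices in increasing order. Then dim K = 1 and the simplices of K are:

  0-simplices (9): [v_0], [v_1], [v_2], [v_3], [v_4], [v_5], [v_6], [v_7], [v_8]
  1-simplices (12): [v_0,v_3], [v_0,v_8], [v_1,v_3], [v_1,v_4], [v_2,v_3], [v_2,v_5], [v_3,v_4], [v_3,v_5], [v_3,v_6], [v_3,v_7], [v_3,v_8], [v_6,v_7]

giving chain groups C_0 ≅ Z^9, C_1 ≅ Z^12.

∂_1: C_1 → C_0 maps an edge to its endpoints' difference, ∂[p,q] = q − p.
The 9×12 boundary matrix has rank 8 and Smith normal form diag(1,1,1,1,1,1,1,1).

From H_k ≅ ker(∂_k) / im(∂_{k+1}) we obtain:

  H_0: rank C_0 − rank ∂_1 = 9 − 8 = 1, and the invariant factors of ∂_1 are all 1, so H_0 = Z.
  H_1: rank ker ∂_1 − rank ∂_2 = (12 − 8) − 0 = 4, and there is no ∂_2, so H_1 = Z^4.

H_0 = Z,  H_1 = Z^4.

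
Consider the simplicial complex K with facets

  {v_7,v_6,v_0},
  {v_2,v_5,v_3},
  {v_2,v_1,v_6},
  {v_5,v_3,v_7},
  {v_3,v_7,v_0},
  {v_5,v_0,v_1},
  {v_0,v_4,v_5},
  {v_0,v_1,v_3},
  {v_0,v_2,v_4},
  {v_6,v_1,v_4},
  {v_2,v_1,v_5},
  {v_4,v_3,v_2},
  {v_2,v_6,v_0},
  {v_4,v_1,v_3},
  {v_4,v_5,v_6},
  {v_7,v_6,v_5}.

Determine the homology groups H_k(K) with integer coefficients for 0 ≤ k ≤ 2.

H_0 ≅ Z,  H_1 ≅ Z^2,  H_2 ≅ Z.

Order the vertices as v_0 < v_1 < v_2 < v_3 < v_4 < v_5 < v_6 < v_7. Listing each simplex with vertices in this order, K has dimension 2 with simplices:

  0-simplices (8): [v_0], [v_1], [v_2], [v_3], [v_4], [v_5], [v_6], [v_7]
  1-simplices (24): (24 of them)
  2-simplices (16): (16 of them)

Hence C_0 ≅ Z^8, C_1 ≅ Z^24, C_2 ≅ Z^16.

The boundary map ∂_1: C_1 → C_0 maps an edge to its endpoints' difference, ∂[p,q] = q − p. For instance
  ∂[v_0,v_4] = [v_4] − [v_0].
As a 8×24 matrix over Z this has rank 7, with invariant factors (1,1,1,1,1,1,1).

∂_2: C_2 → C_1 maps a triangle to the signed sum of its edges. For instance
  ∂[v_0,v_2,v_4] = [v_2,v_4] − [v_0,v_4] + [v_0,v_2],
  ∂[v_0,v_2,v_6] = [v_2,v_6] − [v_0,v_6] + [v_0,v_2].
The 24×16 boundary matrix has rank 15 and Smith normal form diag(1,1,1,1,1,1,1,1,1,1,1,1,1,1,1).

Now H_k = ker ∂_k / im ∂_{k+1}, so:

  H_0: rank C_0 − rank ∂_1 = 8 − 7 = 1, and the invariant factors of ∂_1 are all 1, so H_0 ≅ Z.
  H_1: rank ker ∂_1 − rank ∂_2 = (24 − 7) − 15 = 2, and the invariant factors of ∂_2 are all 1, so H_1 ≅ Z^2.
  H_2: rank ker ∂_2 − rank ∂_3 = (16 − 15) − 0 = 1, and there is no ∂_3, so H_2 ≅ Z.

(K is a triangulation of the torus T^2.)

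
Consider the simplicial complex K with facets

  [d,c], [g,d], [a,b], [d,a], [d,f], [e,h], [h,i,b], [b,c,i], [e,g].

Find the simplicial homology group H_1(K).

H_1 = Z^2.

We work with the vertex ordering a < b < c < d < e < f < g < h < i. The simplices of K, each written with vertices in increasing order, are:

  0-simplices (9): a, b, c, d, e, f, g, h, i
  1-simplices (12): ab, ad, bc, bh, bi, cd, ci, df, dg, eg, eh, hi
  2-simplices (2): bci, bhi

so the chain groups are C_0 ≅ Z^9, C_1 ≅ Z^12, C_2 ≅ Z^2.

∂_1: C_1 → C_0 is given by ∂[p,q] = [q] − [p]. For instance
  ∂bi = i − b.
As a 9×12 matrix over Z this has rank 8, with invariant factors (1,1,1,1,1,1,1,1).

The boundary map ∂_2: C_2 → C_1 acts by ∂[p,q,r] = [q,r] − [p,r] + [p,q]. For instance
  ∂bhi = hi − bi + bh,
  ∂bci = ci − bi + bc.
As a 12×2 matrix over Z this has rank 2, with invariant factors (1,1).

Reading off H_k = ker ∂_k / im ∂_{k+1}:

  H_1: rank ker ∂_1 − rank ∂_2 = (12 − 8) − 2 = 2, and the invariant factors of ∂_2 are all 1, so H_1 = Z^2.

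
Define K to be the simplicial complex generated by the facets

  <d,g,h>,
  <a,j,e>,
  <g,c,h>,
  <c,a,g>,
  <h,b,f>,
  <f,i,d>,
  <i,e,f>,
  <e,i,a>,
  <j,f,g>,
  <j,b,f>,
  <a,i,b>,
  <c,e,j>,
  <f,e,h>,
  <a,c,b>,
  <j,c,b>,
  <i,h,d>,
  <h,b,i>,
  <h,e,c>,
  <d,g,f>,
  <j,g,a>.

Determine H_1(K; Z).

Order the vertices as a < b < c < d < e < f < g < h < i < j. Listing each simplex with vertices in this order, K has dimension 2 with simplices:

  0-simplices (10): a, b, c, d, e, f, g, h, i, j
  1-simplices (30): ab, ac, ae, ag, ai, aj, bc, bf, bh, bi, bj, ce, cg, ch, cj, df, dg, dh, di, ef, eh, ei, ej, fg, fh, fi, fj, gh, gj, hi
  2-simplices (20): abc, abi, acg, aei, aej, agj, bcj, bfh, bfj, bhi, ceh, cej, cgh, dfg, dfi, dgh, dhi, efh, efi, fgj

giving chain groups C_0 ≅ Z^10, C_1 ≅ Z^30, C_2 ≅ Z^20.

The boundary map ∂_1: C_1 → C_0 is given by ∂[p,q] = [q] − [p].
The 10×30 boundary matrix has rank 9 and Smith normal form diag(1,1,1,1,1,1,1,1,1).

Boundary ∂_2: C_2 → C_1 acts by ∂[p,q,r] = [q,r] − [p,r] + [p,q]. For instance
  ∂fgj = gj − fj + fg,
  ∂cej = ej − cj + ce.
This gives a 30×20 integer matrix of rank 20; reducing to Smith normal form yields diagonal entries (1,1,1,1,1,1,1,1,1,1,1,1,1,1,1,1,1,1,1,2).

Computing H_k = (kernel of ∂_k) / (image of ∂_{k+1}):

  H_1: rank ker ∂_1 − rank ∂_2 = (30 − 9) − 20 = 1, and ∂_2 has invariant factor 2 > 1, so H_1 = Z ⊕ Z/2Z.

H_1 ≅ Z ⊕ Z/2Z.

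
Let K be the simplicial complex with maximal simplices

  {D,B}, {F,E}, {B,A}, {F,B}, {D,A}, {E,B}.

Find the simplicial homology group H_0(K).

We work with the vertex ordering A < B < D < E < F. The simplices of K, each written with vertices in increasing order, are:

  0-simplices (5): A, B, D, E, F
  1-simplices (6): AB, AD, BD, BE, BF, EF

giving chain groups C_0 ≅ Z^5, C_1 ≅ Z^6.

Boundary ∂_1: C_1 → C_0 maps an edge to its endpoints' difference, ∂[p,q] = q − p. For instance
  ∂BE = E − B.
The resulting 5×6 matrix has rank 4, and its Smith normal form has invariant factors (1,1,1,1).

Reading off H_k = ker ∂_k / im ∂_{k+1}:

  H_0: rank C_0 − rank ∂_1 = 5 − 4 = 1, and the invariant factors of ∂_1 are all 1, so H_0 ≅ Z.

H_0 ≅ Z.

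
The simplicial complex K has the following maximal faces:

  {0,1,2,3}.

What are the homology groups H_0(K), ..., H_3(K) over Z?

H_0 = Z,  H_1 = 0,  H_2 = 0,  H_3 = 0.

We work with the vertex ordering 0 < 1 < 2 < 3. The simplices of K, each written with vertices in increasing order, are:

  0-simplices (4): [0], [1], [2], [3]
  1-simplices (6): [0,1], [0,2], [0,3], [1,2], [1,3], [2,3]
  2-simplices (4): [0,1,2], [0,1,3], [0,2,3], [1,2,3]
  3-simplices (1): [0,1,2,3]

so the chain groups are C_0 ≅ Z^4, C_1 ≅ Z^6, C_2 ≅ Z^4, C_3 ≅ Z^1.

The boundary map ∂_1: C_1 → C_0 maps an edge to its endpoints' difference, ∂[p,q] = q − p. For instance
  ∂[1,3] = [3] − [1].
As a 4×6 matrix over Z this has rank 3, with invariant factors (1,1,1).

∂_2: C_2 → C_1 sends each 2-simplex [p,q,r] to [q,r] − [p,r] + [p,q]. For instance
  ∂[1,2,3] = [2,3] − [1,3] + [1,2],
  ∂[0,1,2] = [1,2] − [0,2] + [0,1].
As a 6×4 matrix over Z this has rank 3, with invariant factors (1,1,1).

The boundary map ∂_3: C_3 → C_2 sends each 3-simplex σ to the alternating sum Σ_i (−1)^i (σ with its i-th vertex removed). For instance
  ∂[0,1,2,3] = [1,2,3] − [0,2,3] + [0,1,3] − [0,1,2].
The resulting 4×1 matrix has rank 1, and its Smith normal form has invariant factors (1).

Computing H_k = (kernel of ∂_k) / (image of ∂_{k+1}):

  H_0: rank C_0 − rank ∂_1 = 4 − 3 = 1, and the invariant factors of ∂_1 are all 1, so H_0 = Z.
  H_1: rank ker ∂_1 − rank ∂_2 = (6 − 3) − 3 = 0, and the invariant factors of ∂_2 are all 1, so H_1 = 0.
  H_2: rank ker ∂_2 − rank ∂_3 = (4 − 3) − 1 = 0, and the invariant factors of ∂_3 are all 1, so H_2 = 0.
  H_3: rank ker ∂_3 − rank ∂_4 = (1 − 1) − 0 = 0, and there is no ∂_4, so H_3 = 0.

(K is a triangulation of the 3-simplex.)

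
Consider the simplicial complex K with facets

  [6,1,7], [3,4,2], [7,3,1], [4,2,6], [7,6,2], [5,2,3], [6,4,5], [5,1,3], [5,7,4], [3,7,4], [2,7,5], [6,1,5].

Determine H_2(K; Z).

K has 7 vertices, 18 edges, 12 triangles.
rank ∂_2 = 12, rank ∂_3 = 0 ⇒ b_2 = 12 − 12 − 0 = 0. So H_2 ≅ 0.

H_2 = 0.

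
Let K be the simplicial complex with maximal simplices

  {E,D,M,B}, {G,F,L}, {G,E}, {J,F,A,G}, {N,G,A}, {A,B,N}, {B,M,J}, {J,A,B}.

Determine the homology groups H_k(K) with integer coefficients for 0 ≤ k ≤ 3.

We work with the vertex ordering A < B < D < E < F < G < J < L < M < N. The simplices of K, each written with vertices in increasing order, are:

  0-simplices (10): A, B, D, E, F, G, J, L, M, N
  1-simplices (21): AB, AF, AG, AJ, AN, BD, BE, BJ, BM, BN, DE, DM, EG, EM, FG, FJ, FL, GJ, GL, GN, JM
  2-simplices (13): ABJ, ABN, AFG, AFJ, AGJ, AGN, BDE, BDM, BEM, BJM, DEM, FGJ, FGL
  3-simplices (2): AFGJ, BDEM

Hence C_0 ≅ Z^10, C_1 ≅ Z^21, C_2 ≅ Z^13, C_3 ≅ Z^2.

Boundary ∂_1: C_1 → C_0 sends each edge [p,q] (with p < q) to q − p. For instance
  ∂AB = B − A.
The resulting 10×21 matrix has rank 9, and its Smith normal form has invariant factors (1,1,1,1,1,1,1,1,1).

∂_2: C_2 → C_1 maps a triangle to the signed sum of its edges. For instance
  ∂DEM = EM − DM + DE,
  ∂AGJ = GJ − AJ + AG.
As a 21×13 matrix over Z this has rank 11, with invariant factors (1,1,1,1,1,1,1,1,1,1,1).

∂_3: C_3 → C_2 sends each 3-simplex σ to the alternating sum Σ_i (−1)^i (σ with its i-th vertex removed). For instance
  ∂AFGJ = FGJ − AGJ + AFJ − AFG,
  ∂BDEM = DEM − BEM + BDM − BDE.
The 13×2 boundary matrix has rank 2 and Smith normal form diag(1,1).

Now H_k = ker ∂_k / im ∂_{k+1}, so:

  H_0: rank C_0 − rank ∂_1 = 10 − 9 = 1, and the invariant factors of ∂_1 are all 1, so H_0 ≅ Z.
  H_1: rank ker ∂_1 − rank ∂_2 = (21 − 9) − 11 = 1, and the invariant factors of ∂_2 are all 1, so H_1 ≅ Z.
  H_2: rank ker ∂_2 − rank ∂_3 = (13 − 11) − 2 = 0, and the invariant factors of ∂_3 are all 1, so H_2 ≅ 0.
  H_3: rank ker ∂_3 − rank ∂_4 = (2 − 2) − 0 = 0, and there is no ∂_4, so H_3 ≅ 0.

H_0 = Z,  H_1 = Z,  H_2 = 0,  H_3 = 0.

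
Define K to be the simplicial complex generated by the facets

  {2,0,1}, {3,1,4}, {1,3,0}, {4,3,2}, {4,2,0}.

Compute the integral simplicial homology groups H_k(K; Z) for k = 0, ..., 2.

H_0 = Z,  H_1 = Z,  H_2 = 0.

We work with the vertex ordering 0 < 1 < 2 < 3 < 4. The simplices of K, each written with vertices in increasing order, are:

  0-simplices (5): [0], [1], [2], [3], [4]
  1-simplices (10): [0,1], [0,2], [0,3], [0,4], [1,2], [1,3], [1,4], [2,3], [2,4], [3,4]
  2-simplices (5): [0,1,2], [0,1,3], [0,2,4], [1,3,4], [2,3,4]

giving chain groups C_0 ≅ Z^5, C_1 ≅ Z^10, C_2 ≅ Z^5.

Boundary ∂_1: C_1 → C_0 sends each edge [p,q] (with p < q) to q − p.
As a 5×10 matrix over Z this has rank 4, with invariant factors (1,1,1,1).

The boundary map ∂_2: C_2 → C_1 acts by ∂[p,q,r] = [q,r] − [p,r] + [p,q]. For instance
  ∂[1,3,4] = [3,4] − [1,4] + [1,3],
  ∂[2,3,4] = [3,4] − [2,4] + [2,3].
This gives a 10×5 integer matrix of rank 5; reducing to Smith normal form yields diagonal entries (1,1,1,1,1).

Computing H_k = (kernel of ∂_k) / (image of ∂_{k+1}):

  H_0: rank C_0 − rank ∂_1 = 5 − 4 = 1, and the invariant factors of ∂_1 are all 1, so H_0 ≅ Z.
  H_1: rank ker ∂_1 − rank ∂_2 = (10 − 4) − 5 = 1, and the invariant factors of ∂_2 are all 1, so H_1 ≅ Z.
  H_2: rank ker ∂_2 − rank ∂_3 = (5 − 5) − 0 = 0, and there is no ∂_3, so H_2 ≅ 0.

(K is a triangulation of the Möbius band.)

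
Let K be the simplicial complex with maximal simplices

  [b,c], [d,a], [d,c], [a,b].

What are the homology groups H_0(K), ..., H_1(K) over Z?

Take the total order a < b < c < d on the vertex set. Then K (dimension 1) consists of the simplices:

  0-simplices (4): a, b, c, d
  1-simplices (4): ab, ad, bc, cd

so the chain groups are C_0 ≅ Z^4, C_1 ≅ Z^4.

The boundary map ∂_1: C_1 → C_0 maps an edge to its endpoints' difference, ∂[p,q] = q − p. For instance
  ∂ad = d − a.
The resulting 4×4 matrix has rank 3, and its Smith normal form has invariant factors (1,1,1).

Now H_k = ker ∂_k / im ∂_{k+1}, so:

  H_0: rank C_0 − rank ∂_1 = 4 − 3 = 1, and the invariant factors of ∂_1 are all 1, so H_0 ≅ Z.
  H_1: rank ker ∂_1 − rank ∂_2 = (4 − 3) − 0 = 1, and there is no ∂_2, so H_1 ≅ Z.

(K is a triangulation of the circle S^1.)

H_0 ≅ Z,  H_1 ≅ Z.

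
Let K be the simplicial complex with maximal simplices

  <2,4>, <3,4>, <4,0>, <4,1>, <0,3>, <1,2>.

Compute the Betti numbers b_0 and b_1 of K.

Take the total order 0 < 1 < 2 < 3 < 4 on the vertex set. Then K (dimension 1) consists of the simplices:

  0-simplices (5): [0], [1], [2], [3], [4]
  1-simplices (6): [0,3], [0,4], [1,2], [1,4], [2,4], [3,4]

giving chain groups C_0 ≅ Z^5, C_1 ≅ Z^6.

The boundary map ∂_1: C_1 → C_0 maps an edge to its endpoints' difference, ∂[p,q] = q − p. For instance
  ∂[2,4] = [4] − [2].
The resulting 5×6 matrix has rank 4, and its Smith normal form has invariant factors (1,1,1,1).

Now H_k = ker ∂_k / im ∂_{k+1}, so:

  H_0: rank C_0 − rank ∂_1 = 5 − 4 = 1, and the invariant factors of ∂_1 are all 1, so H_0 ≅ Z.
  H_1: rank ker ∂_1 − rank ∂_2 = (6 − 4) − 0 = 2, and there is no ∂_2, so H_1 ≅ Z^2.

Hence the Betti numbers are b_0 = 1, b_1 = 2.

b_0 = 1, b_1 = 2.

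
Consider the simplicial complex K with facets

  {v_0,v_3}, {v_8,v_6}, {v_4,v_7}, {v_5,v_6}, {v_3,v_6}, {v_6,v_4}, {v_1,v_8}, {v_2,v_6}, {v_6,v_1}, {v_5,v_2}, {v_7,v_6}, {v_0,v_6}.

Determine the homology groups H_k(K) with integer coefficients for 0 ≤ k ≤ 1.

H_0 ≅ Z,  H_1 ≅ Z^4.

Fix the vertex order v_0 < v_1 < v_2 < v_3 < v_4 < v_5 < v_6 < v_7 < v_8 and write every simplex with vertices in increasing order. Then dim K = 1 and the simplices of K are:

  0-simplices (9): [v_0], [v_1], [v_2], [v_3], [v_4], [v_5], [v_6], [v_7], [v_8]
  1-simplices (12): [v_0,v_3], [v_0,v_6], [v_1,v_6], [v_1,v_8], [v_2,v_5], [v_2,v_6], [v_3,v_6], [v_4,v_6], [v_4,v_7], [v_5,v_6], [v_6,v_7], [v_6,v_8]

so the chain groups are C_0 ≅ Z^9, C_1 ≅ Z^12.

The boundary map ∂_1: C_1 → C_0 is given by ∂[p,q] = [q] − [p].
The resulting 9×12 matrix has rank 8, and its Smith normal form has invariant factors (1,1,1,1,1,1,1,1).

Reading off H_k = ker ∂_k / im ∂_{k+1}:

  H_0: rank C_0 − rank ∂_1 = 9 − 8 = 1, and the invariant factors of ∂_1 are all 1, so H_0 = Z.
  H_1: rank ker ∂_1 − rank ∂_2 = (12 − 8) − 0 = 4, and there is no ∂_2, so H_1 = Z^4.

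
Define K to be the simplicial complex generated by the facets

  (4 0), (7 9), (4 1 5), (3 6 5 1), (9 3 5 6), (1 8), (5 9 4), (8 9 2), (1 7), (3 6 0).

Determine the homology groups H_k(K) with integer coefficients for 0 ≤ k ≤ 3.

Order the vertices as 0 < 1 < 2 < 3 < 4 < 5 < 6 < 7 < 8 < 9. Listing each simplex with vertices in this order, K has dimension 3 with simplices:

  0-simplices (10): [0], [1], [2], [3], [4], [5], [6], [7], [8], [9]
  1-simplices (21): [0,3], [0,4], [0,6], [1,3], [1,4], [1,5], [1,6], [1,7], [1,8], [2,8], [2,9], [3,5], [3,6], [3,9], [4,5], [4,9], [5,6], [5,9], [6,9], [7,9], [8,9]
  2-simplices (11): [0,3,6], [1,3,5], [1,3,6], [1,4,5], [1,5,6], [2,8,9], [3,5,6], [3,5,9], [3,6,9], [4,5,9], [5,6,9]
  3-simplices (2): [1,3,5,6], [3,5,6,9]

Hence C_0 ≅ Z^10, C_1 ≅ Z^21, C_2 ≅ Z^11, C_3 ≅ Z^2.

∂_1: C_1 → C_0 maps an edge to its endpoints' difference, ∂[p,q] = q − p. For instance
  ∂[1,4] = [4] − [1].
This gives a 10×21 integer matrix of rank 9; reducing to Smith normal form yields diagonal entries (1,1,1,1,1,1,1,1,1).

Boundary ∂_2: C_2 → C_1 acts by ∂[p,q,r] = [q,r] − [p,r] + [p,q]. For instance
  ∂[4,5,9] = [5,9] − [4,9] + [4,5],
  ∂[1,3,5] = [3,5] − [1,5] + [1,3].
As a 21×11 matrix over Z this has rank 9, with invariant factors (1,1,1,1,1,1,1,1,1).

Boundary ∂_3: C_3 → C_2 sends each 3-simplex σ to the alternating sum Σ_i (−1)^i (σ with its i-th vertex removed). For instance
  ∂[3,5,6,9] = [5,6,9] − [3,6,9] + [3,5,9] − [3,5,6],
  ∂[1,3,5,6] = [3,5,6] − [1,5,6] + [1,3,6] − [1,3,5].
The 11×2 boundary matrix has rank 2 and Smith normal form diag(1,1).

Now H_k = ker ∂_k / im ∂_{k+1}, so:

  H_0: rank C_0 − rank ∂_1 = 10 − 9 = 1, and the invariant factors of ∂_1 are all 1, so H_0 ≅ Z.
  H_1: rank ker ∂_1 − rank ∂_2 = (21 − 9) − 9 = 3, and the invariant factors of ∂_2 are all 1, so H_1 ≅ Z^3.
  H_2: rank ker ∂_2 − rank ∂_3 = (11 − 9) − 2 = 0, and the invariant factors of ∂_3 are all 1, so H_2 ≅ 0.
  H_3: rank ker ∂_3 − rank ∂_4 = (2 − 2) − 0 = 0, and there is no ∂_4, so H_3 ≅ 0.

As a check, the Euler characteristic is 10 − 21 + 11 − 2 = -2, which agrees with 1 − 3 + 0 − 0 = -2.

H_0 ≅ Z,  H_1 ≅ Z^3,  H_2 = 0,  H_3 = 0.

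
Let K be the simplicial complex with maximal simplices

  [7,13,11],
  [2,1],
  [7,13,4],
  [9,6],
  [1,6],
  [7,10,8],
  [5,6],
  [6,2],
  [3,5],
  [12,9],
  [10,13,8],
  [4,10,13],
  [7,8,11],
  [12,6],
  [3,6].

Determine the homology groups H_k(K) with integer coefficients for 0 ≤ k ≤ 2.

H_0 = Z^2,  H_1 = Z^4,  H_2 = 0.

We work with the vertex ordering 1 < 2 < 3 < 4 < 5 < 6 < 7 < 8 < 9 < 10 < 11 < 12 < 13. The simplices of K, each written with vertices in increasing order, are:

  0-simplices (13): [1], [2], [3], [4], [5], [6], [7], [8], [9], [10], [11], [12], [13]
  1-simplices (21): [1,2], [1,6], [2,6], [3,5], [3,6], [4,7], [4,10], [4,13], [5,6], [6,9], [6,12], [7,8], [7,10], [7,11], [7,13], [8,10], [8,11], [8,13], [9,12], [10,13], [11,13]
  2-simplices (6): [4,7,13], [4,10,13], [7,8,10], [7,8,11], [7,11,13], [8,10,13]

so the chain groups are C_0 ≅ Z^13, C_1 ≅ Z^21, C_2 ≅ Z^6.

The boundary map ∂_1: C_1 → C_0 sends each edge [p,q] (with p < q) to q − p. For instance
  ∂[1,2] = [2] − [1].
As a 13×21 matrix over Z this has rank 11, with invariant factors (1,1,1,1,1,1,1,1,1,1,1).

The boundary map ∂_2: C_2 → C_1 sends each 2-simplex [p,q,r] to [q,r] − [p,r] + [p,q]. For instance
  ∂[8,10,13] = [10,13] − [8,13] + [8,10],
  ∂[7,8,10] = [8,10] − [7,10] + [7,8].
This gives a 21×6 integer matrix of rank 6; reducing to Smith normal form yields diagonal entries (1,1,1,1,1,1).

Now H_k = ker ∂_k / im ∂_{k+1}, so:

  H_0: rank C_0 − rank ∂_1 = 13 − 11 = 2, and the invariant factors of ∂_1 are all 1, so H_0 = Z^2.
  H_1: rank ker ∂_1 − rank ∂_2 = (21 − 11) − 6 = 4, and the invariant factors of ∂_2 are all 1, so H_1 = Z^4.
  H_2: rank ker ∂_2 − rank ∂_3 = (6 − 6) − 0 = 0, and there is no ∂_3, so H_2 = 0.

(K is a triangulation of the disjoint union of the cylinder S^1 x I and a wedge of 3 circles.)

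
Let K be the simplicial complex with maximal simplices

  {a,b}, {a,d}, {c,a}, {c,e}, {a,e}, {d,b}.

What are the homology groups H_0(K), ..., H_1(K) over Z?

H_0 ≅ Z,  H_1 ≅ Z^2.

We work with the vertex ordering a < b < c < d < e. The simplices of K, each written with vertices in increasing order, are:

  0-simplices (5): a, b, c, d, e
  1-simplices (6): ab, ac, ad, ae, bd, ce

giving chain groups C_0 ≅ Z^5, C_1 ≅ Z^6.

∂_1: C_1 → C_0 is given by ∂[p,q] = [q] − [p]. For instance
  ∂ad = d − a.
This gives a 5×6 integer matrix of rank 4; reducing to Smith normal form yields diagonal entries (1,1,1,1).

Computing H_k = (kernel of ∂_k) / (image of ∂_{k+1}):

  H_0: rank C_0 − rank ∂_1 = 5 − 4 = 1, and the invariant factors of ∂_1 are all 1, so H_0 ≅ Z.
  H_1: rank ker ∂_1 − rank ∂_2 = (6 − 4) − 0 = 2, and there is no ∂_2, so H_1 ≅ Z^2.

(K is a triangulation of a wedge of 2 circles.)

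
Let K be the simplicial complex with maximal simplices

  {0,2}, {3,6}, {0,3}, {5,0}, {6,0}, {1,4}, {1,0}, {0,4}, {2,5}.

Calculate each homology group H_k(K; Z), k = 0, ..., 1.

H_0 ≅ Z,  H_1 ≅ Z^3.

We work with the vertex ordering 0 < 1 < 2 < 3 < 4 < 5 < 6. The simplices of K, each written with vertices in increasing order, are:

  0-simplices (7): [0], [1], [2], [3], [4], [5], [6]
  1-simplices (9): [0,1], [0,2], [0,3], [0,4], [0,5], [0,6], [1,4], [2,5], [3,6]

so the chain groups are C_0 ≅ Z^7, C_1 ≅ Z^9.

∂_1: C_1 → C_0 sends each edge [p,q] (with p < q) to q − p.
The 7×9 boundary matrix has rank 6 and Smith normal form diag(1,1,1,1,1,1).

Computing H_k = (kernel of ∂_k) / (image of ∂_{k+1}):

  H_0: rank C_0 − rank ∂_1 = 7 − 6 = 1, and the invariant factors of ∂_1 are all 1, so H_0 = Z.
  H_1: rank ker ∂_1 − rank ∂_2 = (9 − 6) − 0 = 3, and there is no ∂_2, so H_1 = Z^3.

(K is a triangulation of a wedge of 3 circles.)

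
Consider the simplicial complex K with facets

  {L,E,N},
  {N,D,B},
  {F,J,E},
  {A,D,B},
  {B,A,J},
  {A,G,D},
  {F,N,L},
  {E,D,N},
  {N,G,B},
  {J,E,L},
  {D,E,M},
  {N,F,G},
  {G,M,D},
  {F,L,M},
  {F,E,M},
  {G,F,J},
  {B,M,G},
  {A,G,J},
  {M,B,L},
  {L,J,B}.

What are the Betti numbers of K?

b_0 = 1, b_1 = 1, b_2 = 0.

Fix the vertex order A < B < D < E < F < G < J < L < M < N and write every simplex with vertices in increasing order. Then dim K = 2 and the simplices of K are:

  0-simplices (10): A, B, D, E, F, G, J, L, M, N
  1-simplices (30): AB, AD, AG, AJ, BD, BG, BJ, BL, BM, BN, DE, DG, DM, DN, EF, EJ, EL, EM, EN, FG, FJ, FL, FM, FN, GJ, GM, GN, JL, LM, LN
  2-simplices (20): ABD, ABJ, ADG, AGJ, BDN, BGM, BGN, BJL, BLM, DEM, DEN, DGM, EFJ, EFM, EJL, ELN, FGJ, FGN, FLM, FLN

giving chain groups C_0 ≅ Z^10, C_1 ≅ Z^30, C_2 ≅ Z^20.

∂_1: C_1 → C_0 sends each edge [p,q] (with p < q) to q − p.
The resulting 10×30 matrix has rank 9, and its Smith normal form has invariant factors (1,1,1,1,1,1,1,1,1).

∂_2: C_2 → C_1 sends each 2-simplex [p,q,r] to [q,r] − [p,r] + [p,q]. For instance
  ∂DEM = EM − DM + DE,
  ∂BGM = GM − BM + BG.
The resulting 30×20 matrix has rank 20, and its Smith normal form has invariant factors (1,1,1,1,1,1,1,1,1,1,1,1,1,1,1,1,1,1,1,2).

Computing H_k = (kernel of ∂_k) / (image of ∂_{k+1}):

  H_0: rank C_0 − rank ∂_1 = 10 − 9 = 1, and the invariant factors of ∂_1 are all 1, so H_0 = Z.
  H_1: rank ker ∂_1 − rank ∂_2 = (30 − 9) − 20 = 1, and ∂_2 has invariant factor 2 > 1, so H_1 = Z × Z/2.
  H_2: rank ker ∂_2 − rank ∂_3 = (20 − 20) − 0 = 0, and there is no ∂_3, so H_2 = 0.

Hence the Betti numbers are b_0 = 1, b_1 = 1, b_2 = 0.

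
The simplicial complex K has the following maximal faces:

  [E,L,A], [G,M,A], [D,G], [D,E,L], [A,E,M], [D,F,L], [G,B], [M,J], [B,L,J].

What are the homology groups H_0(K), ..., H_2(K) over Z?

H_0 = Z,  H_1 = Z^3,  H_2 = 0.

Fix the vertex order A < B < D < E < F < G < J < L < M and write every simplex with vertices in increasing order. Then dim K = 2 and the simplices of K are:

  0-simplices (9): A, B, D, E, F, G, J, L, M
  1-simplices (17): AE, AG, AL, AM, BG, BJ, BL, DE, DF, DG, DL, EL, EM, FL, GM, JL, JM
  2-simplices (6): AEL, AEM, AGM, BJL, DEL, DFL

so the chain groups are C_0 ≅ Z^9, C_1 ≅ Z^17, C_2 ≅ Z^6.

∂_1: C_1 → C_0 maps an edge to its endpoints' difference, ∂[p,q] = q − p.
The resulting 9×17 matrix has rank 8, and its Smith normal form has invariant factors (1,1,1,1,1,1,1,1).

Boundary ∂_2: C_2 → C_1 acts by ∂[p,q,r] = [q,r] − [p,r] + [p,q]. For instance
  ∂AEM = EM − AM + AE,
  ∂DEL = EL − DL + DE.
The 17×6 boundary matrix has rank 6 and Smith normal form diag(1,1,1,1,1,1).

Computing H_k = (kernel of ∂_k) / (image of ∂_{k+1}):

  H_0: rank C_0 − rank ∂_1 = 9 − 8 = 1, and the invariant factors of ∂_1 are all 1, so H_0 ≅ Z.
  H_1: rank ker ∂_1 − rank ∂_2 = (17 − 8) − 6 = 3, and the invariant factors of ∂_2 are all 1, so H_1 ≅ Z^3.
  H_2: rank ker ∂_2 − rank ∂_3 = (6 − 6) − 0 = 0, and there is no ∂_3, so H_2 ≅ 0.

As a check, the Euler characteristic is 9 − 17 + 6 = -2, which agrees with 1 − 3 + 0 = -2.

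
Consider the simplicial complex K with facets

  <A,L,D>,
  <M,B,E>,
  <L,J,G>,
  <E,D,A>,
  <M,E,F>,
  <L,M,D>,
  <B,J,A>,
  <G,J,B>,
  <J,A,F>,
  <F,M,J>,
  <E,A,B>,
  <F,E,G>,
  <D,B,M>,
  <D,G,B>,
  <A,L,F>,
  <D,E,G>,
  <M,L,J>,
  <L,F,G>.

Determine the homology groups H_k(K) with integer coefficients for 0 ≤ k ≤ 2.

We work with the vertex ordering A < B < D < E < F < G < J < L < M. The simplices of K, each written with vertices in increasing order, are:

  0-simplices (9): A, B, D, E, F, G, J, L, M
  1-simplices (27): AB, AD, AE, AF, AJ, AL, BD, BE, BG, BJ, BM, DE, DG, DL, DM, EF, EG, EM, FG, FJ, FL, FM, GJ, GL, JL, JM, LM
  2-simplices (18): ABE, ABJ, ADE, ADL, AFJ, AFL, BDG, BDM, BEM, BGJ, DEG, DLM, EFG, EFM, FGL, FJM, GJL, JLM

Hence C_0 ≅ Z^9, C_1 ≅ Z^27, C_2 ≅ Z^18.

The boundary map ∂_1: C_1 → C_0 sends each edge [p,q] (with p < q) to q − p. For instance
  ∂BG = G − B.
This gives a 9×27 integer matrix of rank 8; reducing to Smith normal form yields diagonal entries (1,1,1,1,1,1,1,1).

Boundary ∂_2: C_2 → C_1 acts by ∂[p,q,r] = [q,r] − [p,r] + [p,q]. For instance
  ∂BGJ = GJ − BJ + BG,
  ∂ADE = DE − AE + AD.
The resulting 27×18 matrix has rank 18, and its Smith normal form has invariant factors (1,1,1,1,1,1,1,1,1,1,1,1,1,1,1,1,1,2).

From H_k ≅ ker(∂_k) / im(∂_{k+1}) we obtain:

  H_0: rank C_0 − rank ∂_1 = 9 − 8 = 1, and the invariant factors of ∂_1 are all 1, so H_0 ≅ Z.
  H_1: rank ker ∂_1 − rank ∂_2 = (27 − 8) − 18 = 1, and ∂_2 has invariant factor 2 > 1, so H_1 ≅ Z × Z/2.
  H_2: rank ker ∂_2 − rank ∂_3 = (18 − 18) − 0 = 0, and there is no ∂_3, so H_2 ≅ 0.

(K is a triangulation of the Klein bottle.)

H_0 = Z,  H_1 = Z × Z/2,  H_2 = 0.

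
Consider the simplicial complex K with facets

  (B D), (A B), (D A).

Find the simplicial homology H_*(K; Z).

H_0 = Z,  H_1 = Z.

We work with the vertex ordering A < B < D. The simplices of K, each written with vertices in increasing order, are:

  0-simplices (3): A, B, D
  1-simplices (3): AB, AD, BD

giving chain groups C_0 ≅ Z^3, C_1 ≅ Z^3.

The boundary map ∂_1: C_1 → C_0 sends each edge [p,q] (with p < q) to q − p. For instance
  ∂BD = D − B.
The resulting 3×3 matrix has rank 2, and its Smith normal form has invariant factors (1,1).

Now H_k = ker ∂_k / im ∂_{k+1}, so:

  H_0: rank C_0 − rank ∂_1 = 3 − 2 = 1, and the invariant factors of ∂_1 are all 1, so H_0 ≅ Z.
  H_1: rank ker ∂_1 − rank ∂_2 = (3 − 2) − 0 = 1, and there is no ∂_2, so H_1 ≅ Z.

As a check, the Euler characteristic is 3 − 3 = 0, which agrees with 1 − 1 = 0.
(K is a triangulation of the circle S^1.)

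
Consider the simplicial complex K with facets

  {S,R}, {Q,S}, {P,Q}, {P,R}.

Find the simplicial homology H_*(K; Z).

H_0 = Z,  H_1 = Z.

K has 4 vertices, 4 edges.
rank ∂_0 = 0, rank ∂_1 = 3 ⇒ b_0 = 4 − 0 − 3 = 1; all invariant factors of ∂_1 are 1 so no torsion. So H_0 ≅ Z.
rank ∂_1 = 3, rank ∂_2 = 0 ⇒ b_1 = 4 − 3 − 0 = 1. So H_1 ≅ Z.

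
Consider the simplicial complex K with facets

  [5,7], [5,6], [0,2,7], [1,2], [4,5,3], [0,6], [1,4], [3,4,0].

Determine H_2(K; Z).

Order the vertices as 0 < 1 < 2 < 3 < 4 < 5 < 6 < 7. Listing each simplex with vertices in this order, K has dimension 2 with simplices:

  0-simplices (8): [0], [1], [2], [3], [4], [5], [6], [7]
  1-simplices (13): [0,2], [0,3], [0,4], [0,6], [0,7], [1,2], [1,4], [2,7], [3,4], [3,5], [4,5], [5,6], [5,7]
  2-simplices (3): [0,2,7], [0,3,4], [3,4,5]

giving chain groups C_0 ≅ Z^8, C_1 ≅ Z^13, C_2 ≅ Z^3.

∂_1: C_1 → C_0 maps an edge to its endpoints' difference, ∂[p,q] = q − p. For instance
  ∂[2,7] = [7] − [2].
The 8×13 boundary matrix has rank 7 and Smith normal form diag(1,1,1,1,1,1,1).

∂_2: C_2 → C_1 sends each 2-simplex [p,q,r] to [q,r] − [p,r] + [p,q]. For instance
  ∂[3,4,5] = [4,5] − [3,5] + [3,4],
  ∂[0,3,4] = [3,4] − [0,4] + [0,3].
This gives a 13×3 integer matrix of rank 3; reducing to Smith normal form yields diagonal entries (1,1,1).

Now H_k = ker ∂_k / im ∂_{k+1}, so:

  H_2: rank ker ∂_2 − rank ∂_3 = (3 − 3) − 0 = 0, and there is no ∂_3, so H_2 ≅ 0.

H_2 = 0.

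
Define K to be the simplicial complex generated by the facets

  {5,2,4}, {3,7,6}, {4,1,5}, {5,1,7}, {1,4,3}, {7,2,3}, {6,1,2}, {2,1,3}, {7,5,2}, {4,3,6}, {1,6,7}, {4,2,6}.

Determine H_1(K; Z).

Order the vertices as 1 < 2 < 3 < 4 < 5 < 6 < 7. Listing each simplex with vertices in this order, K has dimension 2 with simplices:

  0-simplices (7): [1], [2], [3], [4], [5], [6], [7]
  1-simplices (18): [1,2], [1,3], [1,4], [1,5], [1,6], [1,7], [2,3], [2,4], [2,5], [2,6], [2,7], [3,4], [3,6], [3,7], [4,5], [4,6], [5,7], [6,7]
  2-simplices (12): [1,2,3], [1,2,6], [1,3,4], [1,4,5], [1,5,7], [1,6,7], [2,3,7], [2,4,5], [2,4,6], [2,5,7], [3,4,6], [3,6,7]

so the chain groups are C_0 ≅ Z^7, C_1 ≅ Z^18, C_2 ≅ Z^12.

Boundary ∂_1: C_1 → C_0 maps an edge to its endpoints' difference, ∂[p,q] = q − p.
This gives a 7×18 integer matrix of rank 6; reducing to Smith normal form yields diagonal entries (1,1,1,1,1,1).

∂_2: C_2 → C_1 acts by ∂[p,q,r] = [q,r] − [p,r] + [p,q]. For instance
  ∂[1,3,4] = [3,4] − [1,4] + [1,3],
  ∂[2,5,7] = [5,7] − [2,7] + [2,5].
The resulting 18×12 matrix has rank 12, and its Smith normal form has invariant factors (1,1,1,1,1,1,1,1,1,1,1,2).

Computing H_k = (kernel of ∂_k) / (image of ∂_{k+1}):

  H_1: rank ker ∂_1 − rank ∂_2 = (18 − 6) − 12 = 0, and ∂_2 has invariant factor 2 > 1, so H_1 ≅ Z/2.

H_1 = Z/2.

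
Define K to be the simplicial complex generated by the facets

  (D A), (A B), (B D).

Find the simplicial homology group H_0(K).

We work with the vertex ordering A < B < D. The simplices of K, each written with vertices in increasing order, are:

  0-simplices (3): A, B, D
  1-simplices (3): AB, AD, BD

so the chain groups are C_0 ≅ Z^3, C_1 ≅ Z^3.

∂_1: C_1 → C_0 is given by ∂[p,q] = [q] − [p]. For instance
  ∂AB = B − A.
This gives a 3×3 integer matrix of rank 2; reducing to Smith normal form yields diagonal entries (1,1).

Now H_k = ker ∂_k / im ∂_{k+1}, so:

  H_0: rank C_0 − rank ∂_1 = 3 − 2 = 1, and the invariant factors of ∂_1 are all 1, so H_0 ≅ Z.

H_0 ≅ Z.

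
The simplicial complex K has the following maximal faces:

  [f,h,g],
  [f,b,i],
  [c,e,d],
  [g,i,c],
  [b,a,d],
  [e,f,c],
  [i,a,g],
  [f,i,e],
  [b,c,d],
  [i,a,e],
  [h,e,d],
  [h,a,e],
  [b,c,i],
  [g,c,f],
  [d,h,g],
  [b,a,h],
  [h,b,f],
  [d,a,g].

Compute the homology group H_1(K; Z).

We work with the vertex ordering a < b < c < d < e < f < g < h < i. The simplices of K, each written with vertices in increasing order, are:

  0-simplices (9): a, b, c, d, e, f, g, h, i
  1-simplices (27): ab, ad, ae, ag, ah, ai, bc, bd, bf, bh, bi, cd, ce, cf, cg, ci, de, dg, dh, ef, eh, ei, fg, fh, fi, gh, gi
  2-simplices (18): abd, abh, adg, aeh, aei, agi, bcd, bci, bfh, bfi, cde, cef, cfg, cgi, deh, dgh, efi, fgh

giving chain groups C_0 ≅ Z^9, C_1 ≅ Z^27, C_2 ≅ Z^18.

∂_1: C_1 → C_0 is given by ∂[p,q] = [q] − [p].
The resulting 9×27 matrix has rank 8, and its Smith normal form has invariant factors (1,1,1,1,1,1,1,1).

∂_2: C_2 → C_1 maps a triangle to the signed sum of its edges. For instance
  ∂bcd = cd − bd + bc,
  ∂cfg = fg − cg + cf.
This gives a 27×18 integer matrix of rank 18; reducing to Smith normal form yields diagonal entries (1,1,1,1,1,1,1,1,1,1,1,1,1,1,1,1,1,2).

From H_k ≅ ker(∂_k) / im(∂_{k+1}) we obtain:

  H_1: rank ker ∂_1 − rank ∂_2 = (27 − 8) − 18 = 1, and ∂_2 has invariant factor 2 > 1, so H_1 ≅ Z ⊕ Z/2Z.

(K is a triangulation of the Klein bottle.)

H_1 = Z ⊕ Z/2Z.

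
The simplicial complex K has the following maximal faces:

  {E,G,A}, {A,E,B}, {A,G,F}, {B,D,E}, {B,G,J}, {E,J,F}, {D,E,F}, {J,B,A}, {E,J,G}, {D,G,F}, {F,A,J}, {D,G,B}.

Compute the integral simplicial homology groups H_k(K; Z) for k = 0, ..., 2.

We work with the vertex ordering A < B < D < E < F < G < J. The simplices of K, each written with vertices in increasing order, are:

  0-simplices (7): A, B, D, E, F, G, J
  1-simplices (18): AB, AE, AF, AG, AJ, BD, BE, BG, BJ, DE, DF, DG, EF, EG, EJ, FG, FJ, GJ
  2-simplices (12): ABE, ABJ, AEG, AFG, AFJ, BDE, BDG, BGJ, DEF, DFG, EFJ, EGJ

so the chain groups are C_0 ≅ Z^7, C_1 ≅ Z^18, C_2 ≅ Z^12.

Boundary ∂_1: C_1 → C_0 sends each edge [p,q] (with p < q) to q − p. For instance
  ∂BG = G − B.
The 7×18 boundary matrix has rank 6 and Smith normal form diag(1,1,1,1,1,1).

Boundary ∂_2: C_2 → C_1 acts by ∂[p,q,r] = [q,r] − [p,r] + [p,q]. For instance
  ∂BDG = DG − BG + BD,
  ∂AFG = FG − AG + AF.
The 18×12 boundary matrix has rank 12 and Smith normal form diag(1,1,1,1,1,1,1,1,1,1,1,2).

Computing H_k = (kernel of ∂_k) / (image of ∂_{k+1}):

  H_0: rank C_0 − rank ∂_1 = 7 − 6 = 1, and the invariant factors of ∂_1 are all 1, so H_0 ≅ Z.
  H_1: rank ker ∂_1 − rank ∂_2 = (18 − 6) − 12 = 0, and ∂_2 has invariant factor 2 > 1, so H_1 ≅ Z_2.
  H_2: rank ker ∂_2 − rank ∂_3 = (12 − 12) − 0 = 0, and there is no ∂_3, so H_2 ≅ 0.

H_0 ≅ Z,  H_1 ≅ Z_2,  H_2 = 0.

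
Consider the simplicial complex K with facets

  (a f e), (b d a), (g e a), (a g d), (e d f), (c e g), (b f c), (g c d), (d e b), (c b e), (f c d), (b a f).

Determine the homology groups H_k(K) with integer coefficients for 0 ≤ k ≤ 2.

We work with the vertex ordering a < b < c < d < e < f < g. The simplices of K, each written with vertices in increasing order, are:

  0-simplices (7): a, b, c, d, e, f, g
  1-simplices (18): ab, ad, ae, af, ag, bc, bd, be, bf, cd, ce, cf, cg, de, df, dg, ef, eg
  2-simplices (12): abd, abf, adg, aef, aeg, bce, bcf, bde, cdf, cdg, ceg, def

giving chain groups C_0 ≅ Z^7, C_1 ≅ Z^18, C_2 ≅ Z^12.

∂_1: C_1 → C_0 sends each edge [p,q] (with p < q) to q − p.
The 7×18 boundary matrix has rank 6 and Smith normal form diag(1,1,1,1,1,1).

The boundary map ∂_2: C_2 → C_1 maps a triangle to the signed sum of its edges. For instance
  ∂ceg = eg − cg + ce,
  ∂aeg = eg − ag + ae.
The 18×12 boundary matrix has rank 12 and Smith normal form diag(1,1,1,1,1,1,1,1,1,1,1,2).

From H_k ≅ ker(∂_k) / im(∂_{k+1}) we obtain:

  H_0: rank C_0 − rank ∂_1 = 7 − 6 = 1, and the invariant factors of ∂_1 are all 1, so H_0 ≅ Z.
  H_1: rank ker ∂_1 − rank ∂_2 = (18 − 6) − 12 = 0, and ∂_2 has invariant factor 2 > 1, so H_1 ≅ Z/2.
  H_2: rank ker ∂_2 − rank ∂_3 = (12 − 12) − 0 = 0, and there is no ∂_3, so H_2 ≅ 0.

H_0 = Z,  H_1 = Z/2,  H_2 = 0.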